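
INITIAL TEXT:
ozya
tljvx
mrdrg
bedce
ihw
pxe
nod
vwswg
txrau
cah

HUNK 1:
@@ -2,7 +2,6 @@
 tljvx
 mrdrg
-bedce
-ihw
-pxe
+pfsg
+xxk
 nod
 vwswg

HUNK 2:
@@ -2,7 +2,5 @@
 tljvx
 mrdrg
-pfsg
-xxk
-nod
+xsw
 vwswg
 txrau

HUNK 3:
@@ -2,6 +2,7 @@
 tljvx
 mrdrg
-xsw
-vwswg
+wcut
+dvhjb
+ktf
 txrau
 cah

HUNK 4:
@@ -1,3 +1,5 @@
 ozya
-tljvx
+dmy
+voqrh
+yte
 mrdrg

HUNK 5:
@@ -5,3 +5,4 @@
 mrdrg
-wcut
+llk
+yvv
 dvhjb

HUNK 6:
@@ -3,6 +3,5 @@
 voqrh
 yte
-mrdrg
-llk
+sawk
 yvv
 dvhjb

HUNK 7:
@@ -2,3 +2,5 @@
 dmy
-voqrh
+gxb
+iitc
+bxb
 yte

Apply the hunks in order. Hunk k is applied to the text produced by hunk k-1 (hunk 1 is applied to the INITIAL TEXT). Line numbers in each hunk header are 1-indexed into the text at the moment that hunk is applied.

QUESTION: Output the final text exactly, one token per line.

Answer: ozya
dmy
gxb
iitc
bxb
yte
sawk
yvv
dvhjb
ktf
txrau
cah

Derivation:
Hunk 1: at line 2 remove [bedce,ihw,pxe] add [pfsg,xxk] -> 9 lines: ozya tljvx mrdrg pfsg xxk nod vwswg txrau cah
Hunk 2: at line 2 remove [pfsg,xxk,nod] add [xsw] -> 7 lines: ozya tljvx mrdrg xsw vwswg txrau cah
Hunk 3: at line 2 remove [xsw,vwswg] add [wcut,dvhjb,ktf] -> 8 lines: ozya tljvx mrdrg wcut dvhjb ktf txrau cah
Hunk 4: at line 1 remove [tljvx] add [dmy,voqrh,yte] -> 10 lines: ozya dmy voqrh yte mrdrg wcut dvhjb ktf txrau cah
Hunk 5: at line 5 remove [wcut] add [llk,yvv] -> 11 lines: ozya dmy voqrh yte mrdrg llk yvv dvhjb ktf txrau cah
Hunk 6: at line 3 remove [mrdrg,llk] add [sawk] -> 10 lines: ozya dmy voqrh yte sawk yvv dvhjb ktf txrau cah
Hunk 7: at line 2 remove [voqrh] add [gxb,iitc,bxb] -> 12 lines: ozya dmy gxb iitc bxb yte sawk yvv dvhjb ktf txrau cah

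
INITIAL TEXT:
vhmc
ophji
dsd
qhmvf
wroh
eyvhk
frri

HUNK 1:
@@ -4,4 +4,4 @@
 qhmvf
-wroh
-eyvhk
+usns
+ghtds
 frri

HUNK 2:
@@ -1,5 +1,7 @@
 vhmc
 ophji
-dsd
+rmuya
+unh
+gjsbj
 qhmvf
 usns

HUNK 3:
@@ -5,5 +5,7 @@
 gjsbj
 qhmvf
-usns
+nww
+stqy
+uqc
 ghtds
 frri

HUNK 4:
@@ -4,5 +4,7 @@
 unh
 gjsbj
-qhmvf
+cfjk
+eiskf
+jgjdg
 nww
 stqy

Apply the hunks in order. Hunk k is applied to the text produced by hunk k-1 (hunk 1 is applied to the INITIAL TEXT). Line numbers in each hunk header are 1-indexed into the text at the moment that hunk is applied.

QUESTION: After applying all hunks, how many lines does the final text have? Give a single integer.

Answer: 13

Derivation:
Hunk 1: at line 4 remove [wroh,eyvhk] add [usns,ghtds] -> 7 lines: vhmc ophji dsd qhmvf usns ghtds frri
Hunk 2: at line 1 remove [dsd] add [rmuya,unh,gjsbj] -> 9 lines: vhmc ophji rmuya unh gjsbj qhmvf usns ghtds frri
Hunk 3: at line 5 remove [usns] add [nww,stqy,uqc] -> 11 lines: vhmc ophji rmuya unh gjsbj qhmvf nww stqy uqc ghtds frri
Hunk 4: at line 4 remove [qhmvf] add [cfjk,eiskf,jgjdg] -> 13 lines: vhmc ophji rmuya unh gjsbj cfjk eiskf jgjdg nww stqy uqc ghtds frri
Final line count: 13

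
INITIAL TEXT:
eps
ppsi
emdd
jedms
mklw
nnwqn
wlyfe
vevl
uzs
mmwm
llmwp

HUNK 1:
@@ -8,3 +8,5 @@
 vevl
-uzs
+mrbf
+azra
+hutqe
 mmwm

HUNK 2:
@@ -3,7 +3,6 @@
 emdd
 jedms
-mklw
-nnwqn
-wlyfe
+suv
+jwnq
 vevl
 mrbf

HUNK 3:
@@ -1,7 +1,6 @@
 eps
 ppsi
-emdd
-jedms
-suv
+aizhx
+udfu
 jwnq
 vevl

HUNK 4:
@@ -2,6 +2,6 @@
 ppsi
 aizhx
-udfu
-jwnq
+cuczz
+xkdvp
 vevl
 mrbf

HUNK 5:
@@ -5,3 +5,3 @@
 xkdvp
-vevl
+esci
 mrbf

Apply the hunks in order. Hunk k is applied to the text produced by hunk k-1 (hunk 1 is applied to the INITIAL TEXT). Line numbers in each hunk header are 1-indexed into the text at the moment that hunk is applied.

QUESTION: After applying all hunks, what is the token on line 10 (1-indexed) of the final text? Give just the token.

Answer: mmwm

Derivation:
Hunk 1: at line 8 remove [uzs] add [mrbf,azra,hutqe] -> 13 lines: eps ppsi emdd jedms mklw nnwqn wlyfe vevl mrbf azra hutqe mmwm llmwp
Hunk 2: at line 3 remove [mklw,nnwqn,wlyfe] add [suv,jwnq] -> 12 lines: eps ppsi emdd jedms suv jwnq vevl mrbf azra hutqe mmwm llmwp
Hunk 3: at line 1 remove [emdd,jedms,suv] add [aizhx,udfu] -> 11 lines: eps ppsi aizhx udfu jwnq vevl mrbf azra hutqe mmwm llmwp
Hunk 4: at line 2 remove [udfu,jwnq] add [cuczz,xkdvp] -> 11 lines: eps ppsi aizhx cuczz xkdvp vevl mrbf azra hutqe mmwm llmwp
Hunk 5: at line 5 remove [vevl] add [esci] -> 11 lines: eps ppsi aizhx cuczz xkdvp esci mrbf azra hutqe mmwm llmwp
Final line 10: mmwm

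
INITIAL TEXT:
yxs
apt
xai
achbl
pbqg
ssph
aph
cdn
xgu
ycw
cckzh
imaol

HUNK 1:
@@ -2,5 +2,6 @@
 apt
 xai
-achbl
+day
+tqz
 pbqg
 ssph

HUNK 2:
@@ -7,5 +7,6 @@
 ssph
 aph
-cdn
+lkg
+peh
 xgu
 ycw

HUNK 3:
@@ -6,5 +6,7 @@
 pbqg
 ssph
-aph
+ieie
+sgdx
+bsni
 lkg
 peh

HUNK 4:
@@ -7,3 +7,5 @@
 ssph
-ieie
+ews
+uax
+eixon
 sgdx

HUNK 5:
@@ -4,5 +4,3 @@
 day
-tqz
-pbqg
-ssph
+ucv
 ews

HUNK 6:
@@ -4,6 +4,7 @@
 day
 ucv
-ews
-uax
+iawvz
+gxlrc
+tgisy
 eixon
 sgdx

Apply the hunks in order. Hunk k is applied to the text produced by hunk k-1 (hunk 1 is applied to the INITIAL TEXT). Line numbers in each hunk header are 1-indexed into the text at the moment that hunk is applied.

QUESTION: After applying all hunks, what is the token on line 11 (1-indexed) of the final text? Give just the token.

Hunk 1: at line 2 remove [achbl] add [day,tqz] -> 13 lines: yxs apt xai day tqz pbqg ssph aph cdn xgu ycw cckzh imaol
Hunk 2: at line 7 remove [cdn] add [lkg,peh] -> 14 lines: yxs apt xai day tqz pbqg ssph aph lkg peh xgu ycw cckzh imaol
Hunk 3: at line 6 remove [aph] add [ieie,sgdx,bsni] -> 16 lines: yxs apt xai day tqz pbqg ssph ieie sgdx bsni lkg peh xgu ycw cckzh imaol
Hunk 4: at line 7 remove [ieie] add [ews,uax,eixon] -> 18 lines: yxs apt xai day tqz pbqg ssph ews uax eixon sgdx bsni lkg peh xgu ycw cckzh imaol
Hunk 5: at line 4 remove [tqz,pbqg,ssph] add [ucv] -> 16 lines: yxs apt xai day ucv ews uax eixon sgdx bsni lkg peh xgu ycw cckzh imaol
Hunk 6: at line 4 remove [ews,uax] add [iawvz,gxlrc,tgisy] -> 17 lines: yxs apt xai day ucv iawvz gxlrc tgisy eixon sgdx bsni lkg peh xgu ycw cckzh imaol
Final line 11: bsni

Answer: bsni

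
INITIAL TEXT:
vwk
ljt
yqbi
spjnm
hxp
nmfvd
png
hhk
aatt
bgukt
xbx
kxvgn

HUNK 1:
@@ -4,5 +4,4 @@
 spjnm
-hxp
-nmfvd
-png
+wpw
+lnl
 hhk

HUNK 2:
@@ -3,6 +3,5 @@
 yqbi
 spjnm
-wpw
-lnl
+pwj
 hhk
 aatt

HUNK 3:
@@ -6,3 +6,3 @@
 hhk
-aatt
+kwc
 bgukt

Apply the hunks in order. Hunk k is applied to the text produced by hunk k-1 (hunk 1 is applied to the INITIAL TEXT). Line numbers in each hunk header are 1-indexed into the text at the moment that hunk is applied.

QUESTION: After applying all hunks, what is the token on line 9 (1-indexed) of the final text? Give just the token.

Answer: xbx

Derivation:
Hunk 1: at line 4 remove [hxp,nmfvd,png] add [wpw,lnl] -> 11 lines: vwk ljt yqbi spjnm wpw lnl hhk aatt bgukt xbx kxvgn
Hunk 2: at line 3 remove [wpw,lnl] add [pwj] -> 10 lines: vwk ljt yqbi spjnm pwj hhk aatt bgukt xbx kxvgn
Hunk 3: at line 6 remove [aatt] add [kwc] -> 10 lines: vwk ljt yqbi spjnm pwj hhk kwc bgukt xbx kxvgn
Final line 9: xbx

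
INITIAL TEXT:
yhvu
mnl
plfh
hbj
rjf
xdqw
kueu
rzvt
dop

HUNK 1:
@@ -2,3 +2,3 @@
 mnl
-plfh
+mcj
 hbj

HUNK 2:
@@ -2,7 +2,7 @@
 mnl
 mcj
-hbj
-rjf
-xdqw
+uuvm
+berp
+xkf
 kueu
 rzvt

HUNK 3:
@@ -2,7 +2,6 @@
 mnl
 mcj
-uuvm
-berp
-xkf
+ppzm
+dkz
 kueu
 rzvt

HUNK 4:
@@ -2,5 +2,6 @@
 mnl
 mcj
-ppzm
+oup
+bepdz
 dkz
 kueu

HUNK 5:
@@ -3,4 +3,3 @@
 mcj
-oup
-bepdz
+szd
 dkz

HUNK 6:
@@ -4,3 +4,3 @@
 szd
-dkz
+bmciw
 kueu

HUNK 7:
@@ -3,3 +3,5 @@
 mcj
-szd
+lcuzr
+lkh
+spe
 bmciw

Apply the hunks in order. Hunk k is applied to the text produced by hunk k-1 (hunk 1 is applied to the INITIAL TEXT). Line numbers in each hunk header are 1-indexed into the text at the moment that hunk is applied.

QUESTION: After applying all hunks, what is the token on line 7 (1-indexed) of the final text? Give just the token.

Hunk 1: at line 2 remove [plfh] add [mcj] -> 9 lines: yhvu mnl mcj hbj rjf xdqw kueu rzvt dop
Hunk 2: at line 2 remove [hbj,rjf,xdqw] add [uuvm,berp,xkf] -> 9 lines: yhvu mnl mcj uuvm berp xkf kueu rzvt dop
Hunk 3: at line 2 remove [uuvm,berp,xkf] add [ppzm,dkz] -> 8 lines: yhvu mnl mcj ppzm dkz kueu rzvt dop
Hunk 4: at line 2 remove [ppzm] add [oup,bepdz] -> 9 lines: yhvu mnl mcj oup bepdz dkz kueu rzvt dop
Hunk 5: at line 3 remove [oup,bepdz] add [szd] -> 8 lines: yhvu mnl mcj szd dkz kueu rzvt dop
Hunk 6: at line 4 remove [dkz] add [bmciw] -> 8 lines: yhvu mnl mcj szd bmciw kueu rzvt dop
Hunk 7: at line 3 remove [szd] add [lcuzr,lkh,spe] -> 10 lines: yhvu mnl mcj lcuzr lkh spe bmciw kueu rzvt dop
Final line 7: bmciw

Answer: bmciw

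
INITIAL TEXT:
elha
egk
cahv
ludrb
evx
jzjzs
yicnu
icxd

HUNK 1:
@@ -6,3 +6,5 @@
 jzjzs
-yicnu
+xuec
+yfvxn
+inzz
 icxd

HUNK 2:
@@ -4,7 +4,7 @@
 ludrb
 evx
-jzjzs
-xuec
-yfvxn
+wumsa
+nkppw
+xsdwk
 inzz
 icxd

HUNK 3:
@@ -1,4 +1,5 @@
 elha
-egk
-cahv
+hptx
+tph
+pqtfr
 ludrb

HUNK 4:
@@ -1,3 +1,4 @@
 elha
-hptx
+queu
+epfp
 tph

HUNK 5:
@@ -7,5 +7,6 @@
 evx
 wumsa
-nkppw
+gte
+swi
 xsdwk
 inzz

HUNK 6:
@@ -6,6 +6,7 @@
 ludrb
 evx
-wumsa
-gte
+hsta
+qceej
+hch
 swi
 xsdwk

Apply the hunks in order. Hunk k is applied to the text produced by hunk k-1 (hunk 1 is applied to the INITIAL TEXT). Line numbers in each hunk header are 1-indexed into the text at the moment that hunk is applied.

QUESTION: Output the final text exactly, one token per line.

Answer: elha
queu
epfp
tph
pqtfr
ludrb
evx
hsta
qceej
hch
swi
xsdwk
inzz
icxd

Derivation:
Hunk 1: at line 6 remove [yicnu] add [xuec,yfvxn,inzz] -> 10 lines: elha egk cahv ludrb evx jzjzs xuec yfvxn inzz icxd
Hunk 2: at line 4 remove [jzjzs,xuec,yfvxn] add [wumsa,nkppw,xsdwk] -> 10 lines: elha egk cahv ludrb evx wumsa nkppw xsdwk inzz icxd
Hunk 3: at line 1 remove [egk,cahv] add [hptx,tph,pqtfr] -> 11 lines: elha hptx tph pqtfr ludrb evx wumsa nkppw xsdwk inzz icxd
Hunk 4: at line 1 remove [hptx] add [queu,epfp] -> 12 lines: elha queu epfp tph pqtfr ludrb evx wumsa nkppw xsdwk inzz icxd
Hunk 5: at line 7 remove [nkppw] add [gte,swi] -> 13 lines: elha queu epfp tph pqtfr ludrb evx wumsa gte swi xsdwk inzz icxd
Hunk 6: at line 6 remove [wumsa,gte] add [hsta,qceej,hch] -> 14 lines: elha queu epfp tph pqtfr ludrb evx hsta qceej hch swi xsdwk inzz icxd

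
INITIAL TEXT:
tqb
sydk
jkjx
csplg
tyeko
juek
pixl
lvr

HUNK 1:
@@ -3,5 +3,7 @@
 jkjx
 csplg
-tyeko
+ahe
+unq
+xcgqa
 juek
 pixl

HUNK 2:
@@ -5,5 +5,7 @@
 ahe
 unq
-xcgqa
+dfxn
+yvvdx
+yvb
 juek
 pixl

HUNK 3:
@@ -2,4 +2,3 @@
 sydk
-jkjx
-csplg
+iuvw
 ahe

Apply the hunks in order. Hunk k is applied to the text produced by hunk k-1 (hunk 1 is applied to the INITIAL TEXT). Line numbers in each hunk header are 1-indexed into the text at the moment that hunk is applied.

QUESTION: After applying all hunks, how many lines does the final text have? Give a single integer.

Hunk 1: at line 3 remove [tyeko] add [ahe,unq,xcgqa] -> 10 lines: tqb sydk jkjx csplg ahe unq xcgqa juek pixl lvr
Hunk 2: at line 5 remove [xcgqa] add [dfxn,yvvdx,yvb] -> 12 lines: tqb sydk jkjx csplg ahe unq dfxn yvvdx yvb juek pixl lvr
Hunk 3: at line 2 remove [jkjx,csplg] add [iuvw] -> 11 lines: tqb sydk iuvw ahe unq dfxn yvvdx yvb juek pixl lvr
Final line count: 11

Answer: 11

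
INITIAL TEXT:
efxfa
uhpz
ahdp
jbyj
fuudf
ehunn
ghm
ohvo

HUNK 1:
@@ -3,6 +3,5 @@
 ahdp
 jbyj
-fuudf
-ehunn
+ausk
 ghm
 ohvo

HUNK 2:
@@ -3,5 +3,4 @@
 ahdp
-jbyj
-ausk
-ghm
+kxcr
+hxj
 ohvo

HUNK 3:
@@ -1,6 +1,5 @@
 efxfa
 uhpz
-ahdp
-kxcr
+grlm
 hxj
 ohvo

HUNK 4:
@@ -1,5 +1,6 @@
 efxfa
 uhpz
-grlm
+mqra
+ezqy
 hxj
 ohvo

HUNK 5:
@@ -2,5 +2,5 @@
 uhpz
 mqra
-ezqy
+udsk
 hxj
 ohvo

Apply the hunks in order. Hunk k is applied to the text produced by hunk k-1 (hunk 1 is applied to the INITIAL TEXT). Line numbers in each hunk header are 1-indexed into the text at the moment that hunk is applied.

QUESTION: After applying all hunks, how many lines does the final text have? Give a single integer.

Answer: 6

Derivation:
Hunk 1: at line 3 remove [fuudf,ehunn] add [ausk] -> 7 lines: efxfa uhpz ahdp jbyj ausk ghm ohvo
Hunk 2: at line 3 remove [jbyj,ausk,ghm] add [kxcr,hxj] -> 6 lines: efxfa uhpz ahdp kxcr hxj ohvo
Hunk 3: at line 1 remove [ahdp,kxcr] add [grlm] -> 5 lines: efxfa uhpz grlm hxj ohvo
Hunk 4: at line 1 remove [grlm] add [mqra,ezqy] -> 6 lines: efxfa uhpz mqra ezqy hxj ohvo
Hunk 5: at line 2 remove [ezqy] add [udsk] -> 6 lines: efxfa uhpz mqra udsk hxj ohvo
Final line count: 6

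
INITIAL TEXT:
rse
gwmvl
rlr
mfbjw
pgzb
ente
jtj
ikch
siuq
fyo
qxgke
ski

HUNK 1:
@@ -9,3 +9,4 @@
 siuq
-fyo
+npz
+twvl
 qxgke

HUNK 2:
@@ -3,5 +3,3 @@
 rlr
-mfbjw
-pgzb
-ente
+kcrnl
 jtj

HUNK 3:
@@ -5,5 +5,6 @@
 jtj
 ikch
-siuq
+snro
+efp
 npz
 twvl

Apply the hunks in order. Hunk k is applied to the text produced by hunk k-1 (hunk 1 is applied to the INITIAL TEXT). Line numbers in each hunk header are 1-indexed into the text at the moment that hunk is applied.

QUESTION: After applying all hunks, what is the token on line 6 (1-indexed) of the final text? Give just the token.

Hunk 1: at line 9 remove [fyo] add [npz,twvl] -> 13 lines: rse gwmvl rlr mfbjw pgzb ente jtj ikch siuq npz twvl qxgke ski
Hunk 2: at line 3 remove [mfbjw,pgzb,ente] add [kcrnl] -> 11 lines: rse gwmvl rlr kcrnl jtj ikch siuq npz twvl qxgke ski
Hunk 3: at line 5 remove [siuq] add [snro,efp] -> 12 lines: rse gwmvl rlr kcrnl jtj ikch snro efp npz twvl qxgke ski
Final line 6: ikch

Answer: ikch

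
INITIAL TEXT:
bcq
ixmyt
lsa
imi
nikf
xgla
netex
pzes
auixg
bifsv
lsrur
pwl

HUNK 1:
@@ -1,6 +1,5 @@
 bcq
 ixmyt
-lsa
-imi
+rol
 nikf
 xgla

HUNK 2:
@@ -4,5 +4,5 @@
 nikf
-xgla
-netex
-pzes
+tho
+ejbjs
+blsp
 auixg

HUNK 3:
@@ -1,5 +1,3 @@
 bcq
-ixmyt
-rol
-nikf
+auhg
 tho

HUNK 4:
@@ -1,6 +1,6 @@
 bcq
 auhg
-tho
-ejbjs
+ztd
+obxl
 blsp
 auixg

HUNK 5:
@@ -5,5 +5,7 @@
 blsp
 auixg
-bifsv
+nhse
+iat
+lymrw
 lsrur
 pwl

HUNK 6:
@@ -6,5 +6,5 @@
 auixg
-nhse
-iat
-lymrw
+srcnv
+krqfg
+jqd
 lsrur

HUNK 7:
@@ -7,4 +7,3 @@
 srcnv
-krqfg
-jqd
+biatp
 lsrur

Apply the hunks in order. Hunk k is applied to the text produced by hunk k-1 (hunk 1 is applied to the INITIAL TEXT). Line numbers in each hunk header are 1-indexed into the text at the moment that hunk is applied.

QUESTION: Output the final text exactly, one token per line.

Answer: bcq
auhg
ztd
obxl
blsp
auixg
srcnv
biatp
lsrur
pwl

Derivation:
Hunk 1: at line 1 remove [lsa,imi] add [rol] -> 11 lines: bcq ixmyt rol nikf xgla netex pzes auixg bifsv lsrur pwl
Hunk 2: at line 4 remove [xgla,netex,pzes] add [tho,ejbjs,blsp] -> 11 lines: bcq ixmyt rol nikf tho ejbjs blsp auixg bifsv lsrur pwl
Hunk 3: at line 1 remove [ixmyt,rol,nikf] add [auhg] -> 9 lines: bcq auhg tho ejbjs blsp auixg bifsv lsrur pwl
Hunk 4: at line 1 remove [tho,ejbjs] add [ztd,obxl] -> 9 lines: bcq auhg ztd obxl blsp auixg bifsv lsrur pwl
Hunk 5: at line 5 remove [bifsv] add [nhse,iat,lymrw] -> 11 lines: bcq auhg ztd obxl blsp auixg nhse iat lymrw lsrur pwl
Hunk 6: at line 6 remove [nhse,iat,lymrw] add [srcnv,krqfg,jqd] -> 11 lines: bcq auhg ztd obxl blsp auixg srcnv krqfg jqd lsrur pwl
Hunk 7: at line 7 remove [krqfg,jqd] add [biatp] -> 10 lines: bcq auhg ztd obxl blsp auixg srcnv biatp lsrur pwl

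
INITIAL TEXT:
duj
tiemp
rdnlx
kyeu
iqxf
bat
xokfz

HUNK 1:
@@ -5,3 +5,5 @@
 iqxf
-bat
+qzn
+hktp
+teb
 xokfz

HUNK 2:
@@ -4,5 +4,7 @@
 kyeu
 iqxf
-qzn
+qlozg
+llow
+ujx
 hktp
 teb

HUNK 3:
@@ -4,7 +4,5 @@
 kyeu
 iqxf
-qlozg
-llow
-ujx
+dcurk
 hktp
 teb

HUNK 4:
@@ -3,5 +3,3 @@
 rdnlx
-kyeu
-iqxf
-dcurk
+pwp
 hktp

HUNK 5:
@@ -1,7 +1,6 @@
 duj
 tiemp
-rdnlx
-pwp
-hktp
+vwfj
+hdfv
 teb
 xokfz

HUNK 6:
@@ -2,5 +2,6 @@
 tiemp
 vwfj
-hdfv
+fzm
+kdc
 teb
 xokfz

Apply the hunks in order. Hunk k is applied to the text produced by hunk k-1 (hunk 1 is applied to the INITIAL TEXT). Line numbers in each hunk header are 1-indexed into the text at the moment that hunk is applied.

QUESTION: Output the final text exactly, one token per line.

Answer: duj
tiemp
vwfj
fzm
kdc
teb
xokfz

Derivation:
Hunk 1: at line 5 remove [bat] add [qzn,hktp,teb] -> 9 lines: duj tiemp rdnlx kyeu iqxf qzn hktp teb xokfz
Hunk 2: at line 4 remove [qzn] add [qlozg,llow,ujx] -> 11 lines: duj tiemp rdnlx kyeu iqxf qlozg llow ujx hktp teb xokfz
Hunk 3: at line 4 remove [qlozg,llow,ujx] add [dcurk] -> 9 lines: duj tiemp rdnlx kyeu iqxf dcurk hktp teb xokfz
Hunk 4: at line 3 remove [kyeu,iqxf,dcurk] add [pwp] -> 7 lines: duj tiemp rdnlx pwp hktp teb xokfz
Hunk 5: at line 1 remove [rdnlx,pwp,hktp] add [vwfj,hdfv] -> 6 lines: duj tiemp vwfj hdfv teb xokfz
Hunk 6: at line 2 remove [hdfv] add [fzm,kdc] -> 7 lines: duj tiemp vwfj fzm kdc teb xokfz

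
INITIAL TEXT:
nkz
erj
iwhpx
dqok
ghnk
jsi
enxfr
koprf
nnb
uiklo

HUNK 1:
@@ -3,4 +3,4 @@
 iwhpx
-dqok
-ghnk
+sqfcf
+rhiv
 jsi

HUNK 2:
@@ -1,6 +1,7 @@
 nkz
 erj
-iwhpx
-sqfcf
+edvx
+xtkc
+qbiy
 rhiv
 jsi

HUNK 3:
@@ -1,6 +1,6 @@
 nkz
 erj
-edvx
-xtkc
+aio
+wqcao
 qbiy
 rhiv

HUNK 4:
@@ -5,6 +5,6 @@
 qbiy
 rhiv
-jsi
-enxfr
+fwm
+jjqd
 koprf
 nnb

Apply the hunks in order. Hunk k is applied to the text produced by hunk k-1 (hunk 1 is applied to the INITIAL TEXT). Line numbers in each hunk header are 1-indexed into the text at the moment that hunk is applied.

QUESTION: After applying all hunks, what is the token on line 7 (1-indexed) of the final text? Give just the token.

Answer: fwm

Derivation:
Hunk 1: at line 3 remove [dqok,ghnk] add [sqfcf,rhiv] -> 10 lines: nkz erj iwhpx sqfcf rhiv jsi enxfr koprf nnb uiklo
Hunk 2: at line 1 remove [iwhpx,sqfcf] add [edvx,xtkc,qbiy] -> 11 lines: nkz erj edvx xtkc qbiy rhiv jsi enxfr koprf nnb uiklo
Hunk 3: at line 1 remove [edvx,xtkc] add [aio,wqcao] -> 11 lines: nkz erj aio wqcao qbiy rhiv jsi enxfr koprf nnb uiklo
Hunk 4: at line 5 remove [jsi,enxfr] add [fwm,jjqd] -> 11 lines: nkz erj aio wqcao qbiy rhiv fwm jjqd koprf nnb uiklo
Final line 7: fwm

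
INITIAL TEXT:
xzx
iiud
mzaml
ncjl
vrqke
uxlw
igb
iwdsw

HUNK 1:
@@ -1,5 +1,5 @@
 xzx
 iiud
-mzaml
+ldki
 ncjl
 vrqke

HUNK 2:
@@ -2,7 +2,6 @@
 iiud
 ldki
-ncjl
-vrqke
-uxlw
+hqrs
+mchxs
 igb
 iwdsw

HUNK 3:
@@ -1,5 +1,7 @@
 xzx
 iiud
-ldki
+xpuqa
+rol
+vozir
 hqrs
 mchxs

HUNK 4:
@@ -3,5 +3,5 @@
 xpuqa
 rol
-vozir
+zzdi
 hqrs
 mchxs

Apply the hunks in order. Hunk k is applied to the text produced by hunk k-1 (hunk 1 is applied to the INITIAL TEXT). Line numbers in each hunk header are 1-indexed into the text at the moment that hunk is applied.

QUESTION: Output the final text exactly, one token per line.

Hunk 1: at line 1 remove [mzaml] add [ldki] -> 8 lines: xzx iiud ldki ncjl vrqke uxlw igb iwdsw
Hunk 2: at line 2 remove [ncjl,vrqke,uxlw] add [hqrs,mchxs] -> 7 lines: xzx iiud ldki hqrs mchxs igb iwdsw
Hunk 3: at line 1 remove [ldki] add [xpuqa,rol,vozir] -> 9 lines: xzx iiud xpuqa rol vozir hqrs mchxs igb iwdsw
Hunk 4: at line 3 remove [vozir] add [zzdi] -> 9 lines: xzx iiud xpuqa rol zzdi hqrs mchxs igb iwdsw

Answer: xzx
iiud
xpuqa
rol
zzdi
hqrs
mchxs
igb
iwdsw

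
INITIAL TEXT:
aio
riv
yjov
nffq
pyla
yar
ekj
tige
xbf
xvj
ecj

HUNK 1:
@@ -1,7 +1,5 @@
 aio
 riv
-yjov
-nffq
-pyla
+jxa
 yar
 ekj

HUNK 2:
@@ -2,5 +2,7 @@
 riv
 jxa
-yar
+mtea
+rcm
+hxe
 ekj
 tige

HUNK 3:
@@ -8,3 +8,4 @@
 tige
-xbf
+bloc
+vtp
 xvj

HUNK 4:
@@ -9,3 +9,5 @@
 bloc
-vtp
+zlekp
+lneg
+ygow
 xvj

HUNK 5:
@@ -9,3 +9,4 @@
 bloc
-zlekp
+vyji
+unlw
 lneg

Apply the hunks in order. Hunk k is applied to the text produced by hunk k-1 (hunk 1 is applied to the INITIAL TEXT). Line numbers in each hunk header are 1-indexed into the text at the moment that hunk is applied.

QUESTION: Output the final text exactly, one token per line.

Answer: aio
riv
jxa
mtea
rcm
hxe
ekj
tige
bloc
vyji
unlw
lneg
ygow
xvj
ecj

Derivation:
Hunk 1: at line 1 remove [yjov,nffq,pyla] add [jxa] -> 9 lines: aio riv jxa yar ekj tige xbf xvj ecj
Hunk 2: at line 2 remove [yar] add [mtea,rcm,hxe] -> 11 lines: aio riv jxa mtea rcm hxe ekj tige xbf xvj ecj
Hunk 3: at line 8 remove [xbf] add [bloc,vtp] -> 12 lines: aio riv jxa mtea rcm hxe ekj tige bloc vtp xvj ecj
Hunk 4: at line 9 remove [vtp] add [zlekp,lneg,ygow] -> 14 lines: aio riv jxa mtea rcm hxe ekj tige bloc zlekp lneg ygow xvj ecj
Hunk 5: at line 9 remove [zlekp] add [vyji,unlw] -> 15 lines: aio riv jxa mtea rcm hxe ekj tige bloc vyji unlw lneg ygow xvj ecj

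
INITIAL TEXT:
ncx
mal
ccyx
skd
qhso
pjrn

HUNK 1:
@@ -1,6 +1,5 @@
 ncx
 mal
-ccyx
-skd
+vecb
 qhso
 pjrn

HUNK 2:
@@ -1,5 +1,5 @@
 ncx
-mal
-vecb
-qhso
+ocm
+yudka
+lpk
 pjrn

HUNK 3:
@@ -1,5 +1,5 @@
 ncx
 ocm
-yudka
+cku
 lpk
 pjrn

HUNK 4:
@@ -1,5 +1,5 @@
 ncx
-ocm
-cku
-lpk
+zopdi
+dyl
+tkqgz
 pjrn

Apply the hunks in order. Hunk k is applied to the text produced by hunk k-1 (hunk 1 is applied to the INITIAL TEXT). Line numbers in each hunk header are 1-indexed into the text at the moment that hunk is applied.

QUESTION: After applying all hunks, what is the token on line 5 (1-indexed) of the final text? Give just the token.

Answer: pjrn

Derivation:
Hunk 1: at line 1 remove [ccyx,skd] add [vecb] -> 5 lines: ncx mal vecb qhso pjrn
Hunk 2: at line 1 remove [mal,vecb,qhso] add [ocm,yudka,lpk] -> 5 lines: ncx ocm yudka lpk pjrn
Hunk 3: at line 1 remove [yudka] add [cku] -> 5 lines: ncx ocm cku lpk pjrn
Hunk 4: at line 1 remove [ocm,cku,lpk] add [zopdi,dyl,tkqgz] -> 5 lines: ncx zopdi dyl tkqgz pjrn
Final line 5: pjrn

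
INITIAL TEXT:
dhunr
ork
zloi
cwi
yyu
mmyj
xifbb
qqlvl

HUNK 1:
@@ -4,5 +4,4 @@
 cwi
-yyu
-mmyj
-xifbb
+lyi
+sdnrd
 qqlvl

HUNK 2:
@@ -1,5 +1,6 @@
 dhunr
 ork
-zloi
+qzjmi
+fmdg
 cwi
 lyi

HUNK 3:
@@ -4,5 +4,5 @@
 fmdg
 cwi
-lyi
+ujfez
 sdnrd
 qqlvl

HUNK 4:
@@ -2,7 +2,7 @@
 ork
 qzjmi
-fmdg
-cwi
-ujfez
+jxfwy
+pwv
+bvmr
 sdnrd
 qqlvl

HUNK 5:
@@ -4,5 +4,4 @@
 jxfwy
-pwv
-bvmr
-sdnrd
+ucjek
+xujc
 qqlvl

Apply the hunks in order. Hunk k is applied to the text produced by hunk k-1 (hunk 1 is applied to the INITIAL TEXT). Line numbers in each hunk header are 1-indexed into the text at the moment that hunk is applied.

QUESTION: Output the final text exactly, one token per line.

Hunk 1: at line 4 remove [yyu,mmyj,xifbb] add [lyi,sdnrd] -> 7 lines: dhunr ork zloi cwi lyi sdnrd qqlvl
Hunk 2: at line 1 remove [zloi] add [qzjmi,fmdg] -> 8 lines: dhunr ork qzjmi fmdg cwi lyi sdnrd qqlvl
Hunk 3: at line 4 remove [lyi] add [ujfez] -> 8 lines: dhunr ork qzjmi fmdg cwi ujfez sdnrd qqlvl
Hunk 4: at line 2 remove [fmdg,cwi,ujfez] add [jxfwy,pwv,bvmr] -> 8 lines: dhunr ork qzjmi jxfwy pwv bvmr sdnrd qqlvl
Hunk 5: at line 4 remove [pwv,bvmr,sdnrd] add [ucjek,xujc] -> 7 lines: dhunr ork qzjmi jxfwy ucjek xujc qqlvl

Answer: dhunr
ork
qzjmi
jxfwy
ucjek
xujc
qqlvl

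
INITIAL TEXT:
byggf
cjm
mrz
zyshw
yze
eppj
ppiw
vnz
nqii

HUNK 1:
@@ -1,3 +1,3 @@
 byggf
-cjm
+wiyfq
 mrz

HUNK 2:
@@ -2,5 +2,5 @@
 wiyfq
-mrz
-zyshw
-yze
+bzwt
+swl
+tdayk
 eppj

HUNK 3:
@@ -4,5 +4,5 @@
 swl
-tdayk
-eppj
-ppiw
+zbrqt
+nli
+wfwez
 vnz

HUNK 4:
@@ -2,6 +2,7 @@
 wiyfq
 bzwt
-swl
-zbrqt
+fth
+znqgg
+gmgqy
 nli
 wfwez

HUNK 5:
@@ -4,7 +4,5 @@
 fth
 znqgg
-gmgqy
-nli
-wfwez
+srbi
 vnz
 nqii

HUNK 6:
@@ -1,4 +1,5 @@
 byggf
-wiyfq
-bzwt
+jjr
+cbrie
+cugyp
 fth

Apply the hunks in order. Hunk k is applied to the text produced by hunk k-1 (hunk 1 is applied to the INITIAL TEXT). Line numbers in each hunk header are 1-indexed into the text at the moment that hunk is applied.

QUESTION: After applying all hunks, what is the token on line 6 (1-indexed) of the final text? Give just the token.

Hunk 1: at line 1 remove [cjm] add [wiyfq] -> 9 lines: byggf wiyfq mrz zyshw yze eppj ppiw vnz nqii
Hunk 2: at line 2 remove [mrz,zyshw,yze] add [bzwt,swl,tdayk] -> 9 lines: byggf wiyfq bzwt swl tdayk eppj ppiw vnz nqii
Hunk 3: at line 4 remove [tdayk,eppj,ppiw] add [zbrqt,nli,wfwez] -> 9 lines: byggf wiyfq bzwt swl zbrqt nli wfwez vnz nqii
Hunk 4: at line 2 remove [swl,zbrqt] add [fth,znqgg,gmgqy] -> 10 lines: byggf wiyfq bzwt fth znqgg gmgqy nli wfwez vnz nqii
Hunk 5: at line 4 remove [gmgqy,nli,wfwez] add [srbi] -> 8 lines: byggf wiyfq bzwt fth znqgg srbi vnz nqii
Hunk 6: at line 1 remove [wiyfq,bzwt] add [jjr,cbrie,cugyp] -> 9 lines: byggf jjr cbrie cugyp fth znqgg srbi vnz nqii
Final line 6: znqgg

Answer: znqgg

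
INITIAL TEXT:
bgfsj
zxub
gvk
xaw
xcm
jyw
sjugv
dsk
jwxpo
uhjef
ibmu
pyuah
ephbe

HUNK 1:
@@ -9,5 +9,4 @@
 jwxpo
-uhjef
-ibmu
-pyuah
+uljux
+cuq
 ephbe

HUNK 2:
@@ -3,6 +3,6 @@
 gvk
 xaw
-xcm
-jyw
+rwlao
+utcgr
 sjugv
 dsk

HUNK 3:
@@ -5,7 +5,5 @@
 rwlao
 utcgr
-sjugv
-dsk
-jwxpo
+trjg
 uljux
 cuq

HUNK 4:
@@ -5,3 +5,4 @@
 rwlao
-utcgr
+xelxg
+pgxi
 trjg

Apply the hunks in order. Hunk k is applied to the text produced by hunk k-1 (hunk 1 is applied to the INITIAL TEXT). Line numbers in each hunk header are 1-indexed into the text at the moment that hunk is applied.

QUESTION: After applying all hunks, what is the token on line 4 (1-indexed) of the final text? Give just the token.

Hunk 1: at line 9 remove [uhjef,ibmu,pyuah] add [uljux,cuq] -> 12 lines: bgfsj zxub gvk xaw xcm jyw sjugv dsk jwxpo uljux cuq ephbe
Hunk 2: at line 3 remove [xcm,jyw] add [rwlao,utcgr] -> 12 lines: bgfsj zxub gvk xaw rwlao utcgr sjugv dsk jwxpo uljux cuq ephbe
Hunk 3: at line 5 remove [sjugv,dsk,jwxpo] add [trjg] -> 10 lines: bgfsj zxub gvk xaw rwlao utcgr trjg uljux cuq ephbe
Hunk 4: at line 5 remove [utcgr] add [xelxg,pgxi] -> 11 lines: bgfsj zxub gvk xaw rwlao xelxg pgxi trjg uljux cuq ephbe
Final line 4: xaw

Answer: xaw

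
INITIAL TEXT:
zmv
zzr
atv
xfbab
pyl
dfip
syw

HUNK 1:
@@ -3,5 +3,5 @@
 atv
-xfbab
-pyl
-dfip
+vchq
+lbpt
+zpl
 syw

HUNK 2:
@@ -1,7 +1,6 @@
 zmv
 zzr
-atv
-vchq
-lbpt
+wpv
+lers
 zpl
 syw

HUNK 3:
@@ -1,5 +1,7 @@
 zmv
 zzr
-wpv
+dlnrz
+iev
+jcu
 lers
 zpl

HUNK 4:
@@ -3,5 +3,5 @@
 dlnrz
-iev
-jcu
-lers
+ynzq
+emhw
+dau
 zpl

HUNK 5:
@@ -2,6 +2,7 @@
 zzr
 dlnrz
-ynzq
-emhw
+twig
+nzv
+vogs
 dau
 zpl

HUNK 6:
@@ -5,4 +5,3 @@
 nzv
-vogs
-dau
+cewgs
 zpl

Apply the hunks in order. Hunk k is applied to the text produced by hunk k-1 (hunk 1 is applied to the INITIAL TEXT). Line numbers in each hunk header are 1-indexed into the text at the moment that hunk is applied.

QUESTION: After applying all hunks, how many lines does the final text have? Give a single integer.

Hunk 1: at line 3 remove [xfbab,pyl,dfip] add [vchq,lbpt,zpl] -> 7 lines: zmv zzr atv vchq lbpt zpl syw
Hunk 2: at line 1 remove [atv,vchq,lbpt] add [wpv,lers] -> 6 lines: zmv zzr wpv lers zpl syw
Hunk 3: at line 1 remove [wpv] add [dlnrz,iev,jcu] -> 8 lines: zmv zzr dlnrz iev jcu lers zpl syw
Hunk 4: at line 3 remove [iev,jcu,lers] add [ynzq,emhw,dau] -> 8 lines: zmv zzr dlnrz ynzq emhw dau zpl syw
Hunk 5: at line 2 remove [ynzq,emhw] add [twig,nzv,vogs] -> 9 lines: zmv zzr dlnrz twig nzv vogs dau zpl syw
Hunk 6: at line 5 remove [vogs,dau] add [cewgs] -> 8 lines: zmv zzr dlnrz twig nzv cewgs zpl syw
Final line count: 8

Answer: 8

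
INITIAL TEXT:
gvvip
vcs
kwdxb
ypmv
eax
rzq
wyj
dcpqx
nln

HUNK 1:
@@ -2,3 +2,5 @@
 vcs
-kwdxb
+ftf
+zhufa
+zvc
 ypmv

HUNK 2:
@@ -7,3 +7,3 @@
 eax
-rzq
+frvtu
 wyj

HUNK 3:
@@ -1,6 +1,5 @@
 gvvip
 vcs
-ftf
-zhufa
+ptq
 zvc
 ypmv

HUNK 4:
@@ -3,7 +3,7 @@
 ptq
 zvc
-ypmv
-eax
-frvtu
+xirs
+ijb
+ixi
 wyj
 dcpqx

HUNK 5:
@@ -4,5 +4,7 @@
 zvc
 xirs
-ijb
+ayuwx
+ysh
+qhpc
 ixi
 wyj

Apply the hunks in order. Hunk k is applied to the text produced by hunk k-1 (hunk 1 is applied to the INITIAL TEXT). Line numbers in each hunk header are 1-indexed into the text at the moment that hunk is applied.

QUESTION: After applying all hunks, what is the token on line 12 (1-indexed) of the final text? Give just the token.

Hunk 1: at line 2 remove [kwdxb] add [ftf,zhufa,zvc] -> 11 lines: gvvip vcs ftf zhufa zvc ypmv eax rzq wyj dcpqx nln
Hunk 2: at line 7 remove [rzq] add [frvtu] -> 11 lines: gvvip vcs ftf zhufa zvc ypmv eax frvtu wyj dcpqx nln
Hunk 3: at line 1 remove [ftf,zhufa] add [ptq] -> 10 lines: gvvip vcs ptq zvc ypmv eax frvtu wyj dcpqx nln
Hunk 4: at line 3 remove [ypmv,eax,frvtu] add [xirs,ijb,ixi] -> 10 lines: gvvip vcs ptq zvc xirs ijb ixi wyj dcpqx nln
Hunk 5: at line 4 remove [ijb] add [ayuwx,ysh,qhpc] -> 12 lines: gvvip vcs ptq zvc xirs ayuwx ysh qhpc ixi wyj dcpqx nln
Final line 12: nln

Answer: nln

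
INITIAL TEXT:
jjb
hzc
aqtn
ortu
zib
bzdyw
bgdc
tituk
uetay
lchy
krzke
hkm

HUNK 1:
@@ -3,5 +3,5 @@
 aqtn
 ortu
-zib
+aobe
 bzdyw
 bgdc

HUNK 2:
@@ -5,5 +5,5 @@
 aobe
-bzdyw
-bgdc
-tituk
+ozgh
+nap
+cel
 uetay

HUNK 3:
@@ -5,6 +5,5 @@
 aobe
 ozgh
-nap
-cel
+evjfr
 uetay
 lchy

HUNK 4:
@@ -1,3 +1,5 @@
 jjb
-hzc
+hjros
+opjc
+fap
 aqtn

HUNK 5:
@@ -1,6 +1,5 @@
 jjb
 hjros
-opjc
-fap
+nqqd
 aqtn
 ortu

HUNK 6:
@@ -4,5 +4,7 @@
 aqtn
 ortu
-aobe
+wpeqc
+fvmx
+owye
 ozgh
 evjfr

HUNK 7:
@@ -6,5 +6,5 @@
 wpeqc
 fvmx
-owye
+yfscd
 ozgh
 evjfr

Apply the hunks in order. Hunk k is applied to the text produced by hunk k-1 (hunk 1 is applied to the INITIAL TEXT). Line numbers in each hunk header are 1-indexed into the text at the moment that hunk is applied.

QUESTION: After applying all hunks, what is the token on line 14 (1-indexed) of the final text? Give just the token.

Answer: hkm

Derivation:
Hunk 1: at line 3 remove [zib] add [aobe] -> 12 lines: jjb hzc aqtn ortu aobe bzdyw bgdc tituk uetay lchy krzke hkm
Hunk 2: at line 5 remove [bzdyw,bgdc,tituk] add [ozgh,nap,cel] -> 12 lines: jjb hzc aqtn ortu aobe ozgh nap cel uetay lchy krzke hkm
Hunk 3: at line 5 remove [nap,cel] add [evjfr] -> 11 lines: jjb hzc aqtn ortu aobe ozgh evjfr uetay lchy krzke hkm
Hunk 4: at line 1 remove [hzc] add [hjros,opjc,fap] -> 13 lines: jjb hjros opjc fap aqtn ortu aobe ozgh evjfr uetay lchy krzke hkm
Hunk 5: at line 1 remove [opjc,fap] add [nqqd] -> 12 lines: jjb hjros nqqd aqtn ortu aobe ozgh evjfr uetay lchy krzke hkm
Hunk 6: at line 4 remove [aobe] add [wpeqc,fvmx,owye] -> 14 lines: jjb hjros nqqd aqtn ortu wpeqc fvmx owye ozgh evjfr uetay lchy krzke hkm
Hunk 7: at line 6 remove [owye] add [yfscd] -> 14 lines: jjb hjros nqqd aqtn ortu wpeqc fvmx yfscd ozgh evjfr uetay lchy krzke hkm
Final line 14: hkm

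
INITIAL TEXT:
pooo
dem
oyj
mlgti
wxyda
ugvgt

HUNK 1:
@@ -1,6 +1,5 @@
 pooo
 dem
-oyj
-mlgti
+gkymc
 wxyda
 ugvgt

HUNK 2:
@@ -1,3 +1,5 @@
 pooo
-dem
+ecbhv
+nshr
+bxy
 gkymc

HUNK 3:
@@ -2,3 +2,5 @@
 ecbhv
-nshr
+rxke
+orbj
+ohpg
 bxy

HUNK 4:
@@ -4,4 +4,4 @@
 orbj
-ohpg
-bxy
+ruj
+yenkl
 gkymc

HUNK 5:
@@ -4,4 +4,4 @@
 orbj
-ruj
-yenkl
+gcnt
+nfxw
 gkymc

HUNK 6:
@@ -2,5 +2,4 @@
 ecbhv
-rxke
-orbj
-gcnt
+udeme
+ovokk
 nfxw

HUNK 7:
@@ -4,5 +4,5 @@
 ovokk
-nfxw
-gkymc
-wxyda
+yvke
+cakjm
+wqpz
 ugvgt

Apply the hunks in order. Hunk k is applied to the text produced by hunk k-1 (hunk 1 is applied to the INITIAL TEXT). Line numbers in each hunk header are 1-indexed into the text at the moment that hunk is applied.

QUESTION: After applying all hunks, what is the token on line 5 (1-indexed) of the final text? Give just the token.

Hunk 1: at line 1 remove [oyj,mlgti] add [gkymc] -> 5 lines: pooo dem gkymc wxyda ugvgt
Hunk 2: at line 1 remove [dem] add [ecbhv,nshr,bxy] -> 7 lines: pooo ecbhv nshr bxy gkymc wxyda ugvgt
Hunk 3: at line 2 remove [nshr] add [rxke,orbj,ohpg] -> 9 lines: pooo ecbhv rxke orbj ohpg bxy gkymc wxyda ugvgt
Hunk 4: at line 4 remove [ohpg,bxy] add [ruj,yenkl] -> 9 lines: pooo ecbhv rxke orbj ruj yenkl gkymc wxyda ugvgt
Hunk 5: at line 4 remove [ruj,yenkl] add [gcnt,nfxw] -> 9 lines: pooo ecbhv rxke orbj gcnt nfxw gkymc wxyda ugvgt
Hunk 6: at line 2 remove [rxke,orbj,gcnt] add [udeme,ovokk] -> 8 lines: pooo ecbhv udeme ovokk nfxw gkymc wxyda ugvgt
Hunk 7: at line 4 remove [nfxw,gkymc,wxyda] add [yvke,cakjm,wqpz] -> 8 lines: pooo ecbhv udeme ovokk yvke cakjm wqpz ugvgt
Final line 5: yvke

Answer: yvke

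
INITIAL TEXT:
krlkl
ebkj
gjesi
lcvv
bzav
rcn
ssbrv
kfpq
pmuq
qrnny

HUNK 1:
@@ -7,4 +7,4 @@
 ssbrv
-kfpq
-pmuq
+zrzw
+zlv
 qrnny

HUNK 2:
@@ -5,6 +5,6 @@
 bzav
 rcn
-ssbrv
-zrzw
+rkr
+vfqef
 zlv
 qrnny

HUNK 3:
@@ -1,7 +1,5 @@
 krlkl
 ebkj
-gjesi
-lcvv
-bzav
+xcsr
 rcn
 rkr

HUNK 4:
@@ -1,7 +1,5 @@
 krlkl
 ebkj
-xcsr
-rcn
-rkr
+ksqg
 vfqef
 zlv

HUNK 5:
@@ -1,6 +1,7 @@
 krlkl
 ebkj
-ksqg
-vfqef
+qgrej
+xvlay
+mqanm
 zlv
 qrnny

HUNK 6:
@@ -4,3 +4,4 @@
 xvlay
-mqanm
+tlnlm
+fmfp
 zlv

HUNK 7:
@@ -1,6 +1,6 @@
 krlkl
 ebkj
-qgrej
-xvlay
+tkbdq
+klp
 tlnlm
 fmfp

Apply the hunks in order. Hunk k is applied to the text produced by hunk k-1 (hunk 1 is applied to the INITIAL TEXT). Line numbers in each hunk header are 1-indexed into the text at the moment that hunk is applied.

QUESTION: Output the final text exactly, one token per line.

Hunk 1: at line 7 remove [kfpq,pmuq] add [zrzw,zlv] -> 10 lines: krlkl ebkj gjesi lcvv bzav rcn ssbrv zrzw zlv qrnny
Hunk 2: at line 5 remove [ssbrv,zrzw] add [rkr,vfqef] -> 10 lines: krlkl ebkj gjesi lcvv bzav rcn rkr vfqef zlv qrnny
Hunk 3: at line 1 remove [gjesi,lcvv,bzav] add [xcsr] -> 8 lines: krlkl ebkj xcsr rcn rkr vfqef zlv qrnny
Hunk 4: at line 1 remove [xcsr,rcn,rkr] add [ksqg] -> 6 lines: krlkl ebkj ksqg vfqef zlv qrnny
Hunk 5: at line 1 remove [ksqg,vfqef] add [qgrej,xvlay,mqanm] -> 7 lines: krlkl ebkj qgrej xvlay mqanm zlv qrnny
Hunk 6: at line 4 remove [mqanm] add [tlnlm,fmfp] -> 8 lines: krlkl ebkj qgrej xvlay tlnlm fmfp zlv qrnny
Hunk 7: at line 1 remove [qgrej,xvlay] add [tkbdq,klp] -> 8 lines: krlkl ebkj tkbdq klp tlnlm fmfp zlv qrnny

Answer: krlkl
ebkj
tkbdq
klp
tlnlm
fmfp
zlv
qrnny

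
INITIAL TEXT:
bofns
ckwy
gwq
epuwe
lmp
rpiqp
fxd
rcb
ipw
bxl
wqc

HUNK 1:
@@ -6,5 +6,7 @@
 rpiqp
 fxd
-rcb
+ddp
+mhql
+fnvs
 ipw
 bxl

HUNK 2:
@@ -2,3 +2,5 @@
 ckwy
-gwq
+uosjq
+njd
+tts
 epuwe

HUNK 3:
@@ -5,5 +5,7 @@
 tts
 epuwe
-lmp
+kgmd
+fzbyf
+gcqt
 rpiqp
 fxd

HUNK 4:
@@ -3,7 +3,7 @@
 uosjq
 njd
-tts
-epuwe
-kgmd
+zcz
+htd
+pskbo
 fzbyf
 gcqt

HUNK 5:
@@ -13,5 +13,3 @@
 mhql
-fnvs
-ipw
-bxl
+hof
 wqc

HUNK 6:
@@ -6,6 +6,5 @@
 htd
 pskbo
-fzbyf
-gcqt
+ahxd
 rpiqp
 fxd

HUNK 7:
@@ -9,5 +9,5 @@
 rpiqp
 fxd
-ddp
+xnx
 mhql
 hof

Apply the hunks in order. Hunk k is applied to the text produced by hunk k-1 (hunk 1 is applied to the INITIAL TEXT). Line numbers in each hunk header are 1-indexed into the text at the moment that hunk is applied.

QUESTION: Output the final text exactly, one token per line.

Answer: bofns
ckwy
uosjq
njd
zcz
htd
pskbo
ahxd
rpiqp
fxd
xnx
mhql
hof
wqc

Derivation:
Hunk 1: at line 6 remove [rcb] add [ddp,mhql,fnvs] -> 13 lines: bofns ckwy gwq epuwe lmp rpiqp fxd ddp mhql fnvs ipw bxl wqc
Hunk 2: at line 2 remove [gwq] add [uosjq,njd,tts] -> 15 lines: bofns ckwy uosjq njd tts epuwe lmp rpiqp fxd ddp mhql fnvs ipw bxl wqc
Hunk 3: at line 5 remove [lmp] add [kgmd,fzbyf,gcqt] -> 17 lines: bofns ckwy uosjq njd tts epuwe kgmd fzbyf gcqt rpiqp fxd ddp mhql fnvs ipw bxl wqc
Hunk 4: at line 3 remove [tts,epuwe,kgmd] add [zcz,htd,pskbo] -> 17 lines: bofns ckwy uosjq njd zcz htd pskbo fzbyf gcqt rpiqp fxd ddp mhql fnvs ipw bxl wqc
Hunk 5: at line 13 remove [fnvs,ipw,bxl] add [hof] -> 15 lines: bofns ckwy uosjq njd zcz htd pskbo fzbyf gcqt rpiqp fxd ddp mhql hof wqc
Hunk 6: at line 6 remove [fzbyf,gcqt] add [ahxd] -> 14 lines: bofns ckwy uosjq njd zcz htd pskbo ahxd rpiqp fxd ddp mhql hof wqc
Hunk 7: at line 9 remove [ddp] add [xnx] -> 14 lines: bofns ckwy uosjq njd zcz htd pskbo ahxd rpiqp fxd xnx mhql hof wqc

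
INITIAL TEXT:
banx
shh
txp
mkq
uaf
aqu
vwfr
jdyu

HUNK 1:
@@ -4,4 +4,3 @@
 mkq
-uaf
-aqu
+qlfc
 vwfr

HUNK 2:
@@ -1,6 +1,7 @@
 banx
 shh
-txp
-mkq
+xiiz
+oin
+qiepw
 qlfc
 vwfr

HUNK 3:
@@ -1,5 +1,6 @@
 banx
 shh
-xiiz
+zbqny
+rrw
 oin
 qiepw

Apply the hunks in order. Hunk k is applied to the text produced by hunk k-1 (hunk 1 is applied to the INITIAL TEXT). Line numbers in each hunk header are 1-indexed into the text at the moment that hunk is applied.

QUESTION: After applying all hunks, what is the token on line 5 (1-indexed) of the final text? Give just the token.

Answer: oin

Derivation:
Hunk 1: at line 4 remove [uaf,aqu] add [qlfc] -> 7 lines: banx shh txp mkq qlfc vwfr jdyu
Hunk 2: at line 1 remove [txp,mkq] add [xiiz,oin,qiepw] -> 8 lines: banx shh xiiz oin qiepw qlfc vwfr jdyu
Hunk 3: at line 1 remove [xiiz] add [zbqny,rrw] -> 9 lines: banx shh zbqny rrw oin qiepw qlfc vwfr jdyu
Final line 5: oin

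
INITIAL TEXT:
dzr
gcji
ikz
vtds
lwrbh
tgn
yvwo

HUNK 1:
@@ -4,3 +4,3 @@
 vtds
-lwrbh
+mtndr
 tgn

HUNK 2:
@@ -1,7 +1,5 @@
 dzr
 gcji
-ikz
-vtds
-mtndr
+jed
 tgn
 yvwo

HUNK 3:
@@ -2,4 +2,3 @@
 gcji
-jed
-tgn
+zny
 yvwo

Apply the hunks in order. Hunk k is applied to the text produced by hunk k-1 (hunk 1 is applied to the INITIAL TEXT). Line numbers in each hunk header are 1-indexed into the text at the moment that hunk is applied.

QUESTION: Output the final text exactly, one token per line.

Answer: dzr
gcji
zny
yvwo

Derivation:
Hunk 1: at line 4 remove [lwrbh] add [mtndr] -> 7 lines: dzr gcji ikz vtds mtndr tgn yvwo
Hunk 2: at line 1 remove [ikz,vtds,mtndr] add [jed] -> 5 lines: dzr gcji jed tgn yvwo
Hunk 3: at line 2 remove [jed,tgn] add [zny] -> 4 lines: dzr gcji zny yvwo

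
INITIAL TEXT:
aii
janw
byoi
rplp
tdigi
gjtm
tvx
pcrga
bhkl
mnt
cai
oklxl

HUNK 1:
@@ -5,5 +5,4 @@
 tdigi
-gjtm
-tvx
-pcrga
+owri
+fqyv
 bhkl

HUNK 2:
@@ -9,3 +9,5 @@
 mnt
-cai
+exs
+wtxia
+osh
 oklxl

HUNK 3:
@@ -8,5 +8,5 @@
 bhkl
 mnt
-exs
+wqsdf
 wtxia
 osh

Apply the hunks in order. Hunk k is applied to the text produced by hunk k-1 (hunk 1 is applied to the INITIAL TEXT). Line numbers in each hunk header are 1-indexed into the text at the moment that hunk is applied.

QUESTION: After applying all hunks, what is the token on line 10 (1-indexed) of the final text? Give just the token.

Answer: wqsdf

Derivation:
Hunk 1: at line 5 remove [gjtm,tvx,pcrga] add [owri,fqyv] -> 11 lines: aii janw byoi rplp tdigi owri fqyv bhkl mnt cai oklxl
Hunk 2: at line 9 remove [cai] add [exs,wtxia,osh] -> 13 lines: aii janw byoi rplp tdigi owri fqyv bhkl mnt exs wtxia osh oklxl
Hunk 3: at line 8 remove [exs] add [wqsdf] -> 13 lines: aii janw byoi rplp tdigi owri fqyv bhkl mnt wqsdf wtxia osh oklxl
Final line 10: wqsdf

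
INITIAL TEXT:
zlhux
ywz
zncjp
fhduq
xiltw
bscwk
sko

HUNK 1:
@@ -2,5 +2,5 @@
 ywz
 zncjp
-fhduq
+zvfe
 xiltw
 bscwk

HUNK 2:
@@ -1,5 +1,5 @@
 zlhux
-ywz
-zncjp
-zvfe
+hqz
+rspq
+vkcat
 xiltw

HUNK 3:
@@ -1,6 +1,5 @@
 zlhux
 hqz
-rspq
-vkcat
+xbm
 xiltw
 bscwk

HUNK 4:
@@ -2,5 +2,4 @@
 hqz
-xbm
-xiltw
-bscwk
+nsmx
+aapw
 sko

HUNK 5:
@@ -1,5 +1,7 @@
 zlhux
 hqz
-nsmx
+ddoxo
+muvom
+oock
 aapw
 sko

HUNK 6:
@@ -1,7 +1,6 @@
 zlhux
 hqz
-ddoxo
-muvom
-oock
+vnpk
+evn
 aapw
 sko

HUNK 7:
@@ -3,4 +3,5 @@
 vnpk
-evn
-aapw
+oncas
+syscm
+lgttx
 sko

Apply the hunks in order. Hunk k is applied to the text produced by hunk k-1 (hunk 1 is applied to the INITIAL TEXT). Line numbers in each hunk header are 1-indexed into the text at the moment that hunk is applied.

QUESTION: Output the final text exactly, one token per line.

Hunk 1: at line 2 remove [fhduq] add [zvfe] -> 7 lines: zlhux ywz zncjp zvfe xiltw bscwk sko
Hunk 2: at line 1 remove [ywz,zncjp,zvfe] add [hqz,rspq,vkcat] -> 7 lines: zlhux hqz rspq vkcat xiltw bscwk sko
Hunk 3: at line 1 remove [rspq,vkcat] add [xbm] -> 6 lines: zlhux hqz xbm xiltw bscwk sko
Hunk 4: at line 2 remove [xbm,xiltw,bscwk] add [nsmx,aapw] -> 5 lines: zlhux hqz nsmx aapw sko
Hunk 5: at line 1 remove [nsmx] add [ddoxo,muvom,oock] -> 7 lines: zlhux hqz ddoxo muvom oock aapw sko
Hunk 6: at line 1 remove [ddoxo,muvom,oock] add [vnpk,evn] -> 6 lines: zlhux hqz vnpk evn aapw sko
Hunk 7: at line 3 remove [evn,aapw] add [oncas,syscm,lgttx] -> 7 lines: zlhux hqz vnpk oncas syscm lgttx sko

Answer: zlhux
hqz
vnpk
oncas
syscm
lgttx
sko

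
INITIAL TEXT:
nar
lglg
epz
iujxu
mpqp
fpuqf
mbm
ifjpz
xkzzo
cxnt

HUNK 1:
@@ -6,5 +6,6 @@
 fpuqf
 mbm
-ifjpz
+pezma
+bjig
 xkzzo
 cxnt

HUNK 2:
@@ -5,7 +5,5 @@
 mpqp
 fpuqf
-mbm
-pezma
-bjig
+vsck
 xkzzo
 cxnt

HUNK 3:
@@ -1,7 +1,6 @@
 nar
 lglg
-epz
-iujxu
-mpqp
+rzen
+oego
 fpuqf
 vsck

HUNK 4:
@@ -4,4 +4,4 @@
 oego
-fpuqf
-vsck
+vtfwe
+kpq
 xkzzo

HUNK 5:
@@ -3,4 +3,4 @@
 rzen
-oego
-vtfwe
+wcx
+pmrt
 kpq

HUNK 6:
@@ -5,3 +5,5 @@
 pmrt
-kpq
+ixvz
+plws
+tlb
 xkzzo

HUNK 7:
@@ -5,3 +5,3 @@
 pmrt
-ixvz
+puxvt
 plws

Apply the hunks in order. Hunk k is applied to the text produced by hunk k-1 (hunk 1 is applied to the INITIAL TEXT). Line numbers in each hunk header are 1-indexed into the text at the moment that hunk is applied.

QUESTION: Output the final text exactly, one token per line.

Answer: nar
lglg
rzen
wcx
pmrt
puxvt
plws
tlb
xkzzo
cxnt

Derivation:
Hunk 1: at line 6 remove [ifjpz] add [pezma,bjig] -> 11 lines: nar lglg epz iujxu mpqp fpuqf mbm pezma bjig xkzzo cxnt
Hunk 2: at line 5 remove [mbm,pezma,bjig] add [vsck] -> 9 lines: nar lglg epz iujxu mpqp fpuqf vsck xkzzo cxnt
Hunk 3: at line 1 remove [epz,iujxu,mpqp] add [rzen,oego] -> 8 lines: nar lglg rzen oego fpuqf vsck xkzzo cxnt
Hunk 4: at line 4 remove [fpuqf,vsck] add [vtfwe,kpq] -> 8 lines: nar lglg rzen oego vtfwe kpq xkzzo cxnt
Hunk 5: at line 3 remove [oego,vtfwe] add [wcx,pmrt] -> 8 lines: nar lglg rzen wcx pmrt kpq xkzzo cxnt
Hunk 6: at line 5 remove [kpq] add [ixvz,plws,tlb] -> 10 lines: nar lglg rzen wcx pmrt ixvz plws tlb xkzzo cxnt
Hunk 7: at line 5 remove [ixvz] add [puxvt] -> 10 lines: nar lglg rzen wcx pmrt puxvt plws tlb xkzzo cxnt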